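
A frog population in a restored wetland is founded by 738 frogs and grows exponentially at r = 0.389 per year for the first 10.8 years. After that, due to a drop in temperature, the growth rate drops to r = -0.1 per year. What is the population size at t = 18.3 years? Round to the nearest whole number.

23275 frogs

Phase 1: N(10.8) = 738·e^(0.389×10.8) = 738·e^4.201 = 49273.6.
Phase 2 runs for 18.3 − 10.8 = 7.5 years at r = -0.1.
N(18.3) = 49273.6·e^(-0.1×7.5) = 49273.6·e^-0.75 = 23275.2.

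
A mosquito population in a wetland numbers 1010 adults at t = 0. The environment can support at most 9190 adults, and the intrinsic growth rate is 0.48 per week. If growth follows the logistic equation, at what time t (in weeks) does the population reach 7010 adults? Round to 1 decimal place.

A = (K − N₀)/N₀ = (9190 − 1010)/1010 = 8.099.
Solve 9190/(1 + 8.099·e^(−0.48t)) = 7010: 1 + 8.099·e^(−0.48t) = 1.311, so e^(−0.48t) = 0.0383978.
−0.48·t = ln(0.0383978) = -3.2598, so t = 3.2598/0.48 = 6.7912.

6.8 weeks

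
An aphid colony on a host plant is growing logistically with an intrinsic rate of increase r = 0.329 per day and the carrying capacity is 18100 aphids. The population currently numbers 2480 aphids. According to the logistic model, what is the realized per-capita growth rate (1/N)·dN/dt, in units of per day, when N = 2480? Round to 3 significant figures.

0.284 per day

(1/N)·dN/dt = r(1 − N/K) = 0.329 × (1 − 2480/18100).
= 0.329 × 0.86298 = 0.28392.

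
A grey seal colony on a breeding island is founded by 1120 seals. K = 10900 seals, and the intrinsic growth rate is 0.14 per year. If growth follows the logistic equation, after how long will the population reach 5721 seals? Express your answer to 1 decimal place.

A = (K − N₀)/N₀ = (10900 − 1120)/1120 = 8.7321.
Solve 10900/(1 + 8.7321·e^(−0.14t)) = 5721: 1 + 8.7321·e^(−0.14t) = 1.9053, so e^(−0.14t) = 0.10367.
−0.14·t = ln(0.10367) = -2.2665, so t = 2.2665/0.14 = 16.19.

16.2 years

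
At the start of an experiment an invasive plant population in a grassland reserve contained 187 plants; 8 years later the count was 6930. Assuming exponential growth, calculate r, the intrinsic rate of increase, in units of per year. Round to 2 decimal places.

0.45 per year

From N(t) = N₀·e^(rt): e^(r·8) = 6930/187 = 37.059.
r·8 = ln(37.059) = 3.6125, so r = 3.6125/8 = 0.45156.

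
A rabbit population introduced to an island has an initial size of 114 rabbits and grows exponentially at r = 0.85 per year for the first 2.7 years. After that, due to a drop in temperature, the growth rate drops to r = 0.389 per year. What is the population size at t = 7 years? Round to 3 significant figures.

6030 rabbits

Phase 1: N(2.7) = 114·e^(0.85×2.7) = 114·e^2.295 = 1131.39.
Phase 2 runs for 7 − 2.7 = 4.3 years at r = 0.389.
N(7) = 1131.39·e^(0.389×4.3) = 1131.39·e^1.673 = 6026.36.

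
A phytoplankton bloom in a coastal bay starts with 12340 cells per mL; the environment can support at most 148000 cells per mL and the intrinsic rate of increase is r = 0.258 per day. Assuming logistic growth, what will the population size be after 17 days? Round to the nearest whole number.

A = (K − N₀)/N₀ = (148000 − 12340)/12340 = 10.994.
N(t) = K/(1 + A·e^(−rt)) = 148000/(1 + 10.994×e^(−0.258×17)).
e^(−4.386) = 0.01245; denominator = 1 + 10.994×0.01245 = 1.1369.
N = 148000/1.1369 = 130182.

130182 cells per mL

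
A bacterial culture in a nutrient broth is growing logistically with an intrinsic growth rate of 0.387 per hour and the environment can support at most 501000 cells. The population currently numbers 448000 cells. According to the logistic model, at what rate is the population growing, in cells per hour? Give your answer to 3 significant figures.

dN/dt = rN(1 − N/K) = 0.387 × 448000 × (1 − 448000/501000).
1 − 448000/501000 = 0.10579; dN/dt = 0.387 × 448000 × 0.10579 = 18341.

18300 cells per hour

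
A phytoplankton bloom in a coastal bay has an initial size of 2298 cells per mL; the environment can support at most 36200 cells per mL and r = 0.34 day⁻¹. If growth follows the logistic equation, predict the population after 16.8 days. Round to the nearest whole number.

A = (K − N₀)/N₀ = (36200 − 2298)/2298 = 14.753.
N(t) = K/(1 + A·e^(−rt)) = 36200/(1 + 14.753×e^(−0.34×16.8)).
e^(−5.712) = 0.0033061; denominator = 1 + 14.753×0.0033061 = 1.0488.
N = 36200/1.0488 = 34516.5.

34517 cells per mL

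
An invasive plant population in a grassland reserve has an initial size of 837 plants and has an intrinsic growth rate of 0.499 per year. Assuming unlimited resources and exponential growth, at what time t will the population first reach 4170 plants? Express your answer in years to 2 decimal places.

3.22 years

Set N₀·e^(rt) = 4170: e^(0.499·t) = 4170/837 = 4.9821.
0.499·t = ln(4.9821) = 1.6058, so t = 1.6058/0.499 = 3.2181.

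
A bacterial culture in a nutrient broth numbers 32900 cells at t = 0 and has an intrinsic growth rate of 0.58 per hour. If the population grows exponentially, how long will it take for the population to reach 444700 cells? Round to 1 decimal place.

4.5 hours

Set N₀·e^(rt) = 444700: e^(0.58·t) = 444700/32900 = 13.517.
0.58·t = ln(13.517) = 2.6039, so t = 2.6039/0.58 = 4.4895.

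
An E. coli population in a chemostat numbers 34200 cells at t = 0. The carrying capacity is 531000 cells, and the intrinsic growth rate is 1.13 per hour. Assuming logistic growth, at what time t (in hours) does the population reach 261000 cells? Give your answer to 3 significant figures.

A = (K − N₀)/N₀ = (531000 − 34200)/34200 = 14.526.
Solve 531000/(1 + 14.526·e^(−1.13t)) = 261000: 1 + 14.526·e^(−1.13t) = 2.0345, so e^(−1.13t) = 0.0712144.
−1.13·t = ln(0.0712144) = -2.6421, so t = 2.6421/1.13 = 2.3381.

2.34 hours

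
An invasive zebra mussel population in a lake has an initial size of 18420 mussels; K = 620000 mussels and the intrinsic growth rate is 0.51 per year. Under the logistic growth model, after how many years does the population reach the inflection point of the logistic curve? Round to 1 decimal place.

6.8 years

Logistic growth is fastest at N = K/2 = 310000.
A = (K − N₀)/N₀ = 32.659. Set K/(1 + A·e^(−rt)) = K/2 → A·e^(−rt) = 1.
e^(−0.51t) = 1/32.659 = 0.0306194, so t = ln(32.659)/0.51 = 3.4861/0.51 = 6.8355.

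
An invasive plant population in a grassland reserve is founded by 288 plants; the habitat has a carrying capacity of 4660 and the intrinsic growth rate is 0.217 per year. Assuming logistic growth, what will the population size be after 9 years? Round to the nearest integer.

1478 plants

A = (K − N₀)/N₀ = (4660 − 288)/288 = 15.181.
N(t) = K/(1 + A·e^(−rt)) = 4660/(1 + 15.181×e^(−0.217×9)).
e^(−1.953) = 0.14185; denominator = 1 + 15.181×0.14185 = 3.1533.
N = 4660/3.1533 = 1477.8.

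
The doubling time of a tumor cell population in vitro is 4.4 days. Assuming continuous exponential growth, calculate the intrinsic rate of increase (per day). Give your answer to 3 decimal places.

0.158 per day

r = ln(2)/t_d = 0.6931/4.4 = 0.15753.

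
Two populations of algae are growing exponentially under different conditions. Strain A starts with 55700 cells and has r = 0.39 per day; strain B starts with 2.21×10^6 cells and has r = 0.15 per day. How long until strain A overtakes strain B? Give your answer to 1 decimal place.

Set 55700·e^(0.39t) = 2.21×10^6·e^(0.15t).
e^((0.39 − 0.15)t) = 2.21×10^6/55700 → e^(0.24·t) = 39.677.
0.24·t = ln(39.677) = 3.6808, so t = 3.6808/0.24 = 15.337.

15.3 days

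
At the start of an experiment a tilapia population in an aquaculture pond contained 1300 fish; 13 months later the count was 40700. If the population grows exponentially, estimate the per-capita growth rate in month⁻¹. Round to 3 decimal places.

0.265 per month

From N(t) = N₀·e^(rt): e^(r·13) = 40700/1300 = 31.308.
r·13 = ln(31.308) = 3.4439, so r = 3.4439/13 = 0.26491.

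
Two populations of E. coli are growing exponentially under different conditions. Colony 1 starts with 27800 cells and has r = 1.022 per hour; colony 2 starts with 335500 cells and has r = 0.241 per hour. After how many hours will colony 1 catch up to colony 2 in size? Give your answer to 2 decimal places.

3.19 hours

Set 27800·e^(1.022t) = 335500·e^(0.241t).
e^((1.022 − 0.241)t) = 335500/27800 → e^(0.781·t) = 12.068.
0.781·t = ln(12.068) = 2.4906, so t = 2.4906/0.781 = 3.189.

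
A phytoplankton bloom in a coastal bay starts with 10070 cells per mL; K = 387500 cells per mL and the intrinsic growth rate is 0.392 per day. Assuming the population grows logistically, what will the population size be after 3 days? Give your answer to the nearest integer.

30844 cells per mL

A = (K − N₀)/N₀ = (387500 − 10070)/10070 = 37.481.
N(t) = K/(1 + A·e^(−rt)) = 387500/(1 + 37.481×e^(−0.392×3)).
e^(−1.176) = 0.30851; denominator = 1 + 37.481×0.30851 = 12.563.
N = 387500/12.563 = 30844.1.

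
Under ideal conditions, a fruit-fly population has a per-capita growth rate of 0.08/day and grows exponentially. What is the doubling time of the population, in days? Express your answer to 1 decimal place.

8.7 days

Doubling time t_d = ln(2)/r = 0.6931/0.08 = 8.6643.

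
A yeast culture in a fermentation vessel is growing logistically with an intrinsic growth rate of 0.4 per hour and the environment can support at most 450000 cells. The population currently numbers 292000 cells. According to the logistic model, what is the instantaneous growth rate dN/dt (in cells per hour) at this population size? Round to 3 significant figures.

41000 cells per hour

dN/dt = rN(1 − N/K) = 0.4 × 292000 × (1 − 292000/450000).
1 − 292000/450000 = 0.35111; dN/dt = 0.4 × 292000 × 0.35111 = 41010.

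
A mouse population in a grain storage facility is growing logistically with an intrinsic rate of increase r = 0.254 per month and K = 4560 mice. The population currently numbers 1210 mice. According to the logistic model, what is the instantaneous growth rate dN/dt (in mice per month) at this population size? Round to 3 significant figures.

dN/dt = rN(1 − N/K) = 0.254 × 1210 × (1 − 1210/4560).
1 − 1210/4560 = 0.73465; dN/dt = 0.254 × 1210 × 0.73465 = 225.79.

226 mice per month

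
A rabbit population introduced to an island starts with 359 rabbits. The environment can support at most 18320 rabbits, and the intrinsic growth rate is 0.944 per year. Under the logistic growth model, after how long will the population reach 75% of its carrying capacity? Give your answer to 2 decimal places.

5.31 years

A = (K − N₀)/N₀ = (18320 − 359)/359 = 50.031.
Solve 18320/(1 + 50.031·e^(−0.944t)) = 13740: 1 + 50.031·e^(−0.944t) = 1.3333, so e^(−0.944t) = 0.00666258.
−0.944·t = ln(0.00666258) = -5.0112, so t = 5.0112/0.944 = 5.3085.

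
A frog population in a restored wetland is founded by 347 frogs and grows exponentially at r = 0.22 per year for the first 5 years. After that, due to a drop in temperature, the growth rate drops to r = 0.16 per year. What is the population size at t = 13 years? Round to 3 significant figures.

Phase 1: N(5) = 347·e^(0.22×5) = 347·e^1.1 = 1042.45.
Phase 2 runs for 13 − 5 = 8 years at r = 0.16.
N(13) = 1042.45·e^(0.16×8) = 1042.45·e^1.28 = 3749.3.

3750 frogs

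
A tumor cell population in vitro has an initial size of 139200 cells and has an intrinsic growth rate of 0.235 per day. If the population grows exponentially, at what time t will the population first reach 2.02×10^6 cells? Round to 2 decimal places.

Set N₀·e^(rt) = 2.02×10^6: e^(0.235·t) = 2.02×10^6/139200 = 14.511.
0.235·t = ln(14.511) = 2.6749, so t = 2.6749/0.235 = 11.383.

11.38 days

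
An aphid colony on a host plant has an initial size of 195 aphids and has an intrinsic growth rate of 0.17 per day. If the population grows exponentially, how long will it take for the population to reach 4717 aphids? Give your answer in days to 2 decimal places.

Set N₀·e^(rt) = 4717: e^(0.17·t) = 4717/195 = 24.19.
0.17·t = ln(24.19) = 3.1859, so t = 3.1859/0.17 = 18.741.

18.74 days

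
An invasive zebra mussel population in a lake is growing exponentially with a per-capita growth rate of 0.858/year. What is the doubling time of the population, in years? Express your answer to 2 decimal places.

Doubling time t_d = ln(2)/r = 0.6931/0.858 = 0.80786.

0.81 years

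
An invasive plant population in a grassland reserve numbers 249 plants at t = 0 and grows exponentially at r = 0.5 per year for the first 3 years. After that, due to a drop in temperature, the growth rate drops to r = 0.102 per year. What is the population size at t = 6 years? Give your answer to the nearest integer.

1515 plants

Phase 1: N(3) = 249·e^(0.5×3) = 249·e^1.5 = 1115.94.
Phase 2 runs for 6 − 3 = 3 years at r = 0.102.
N(6) = 1115.94·e^(0.102×3) = 1115.94·e^0.306 = 1515.43.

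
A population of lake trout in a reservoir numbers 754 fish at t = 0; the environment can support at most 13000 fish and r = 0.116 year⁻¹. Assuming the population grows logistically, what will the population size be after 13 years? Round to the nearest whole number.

2829 fish

A = (K − N₀)/N₀ = (13000 − 754)/754 = 16.241.
N(t) = K/(1 + A·e^(−rt)) = 13000/(1 + 16.241×e^(−0.116×13)).
e^(−1.508) = 0.22135; denominator = 1 + 16.241×0.22135 = 4.5951.
N = 13000/4.5951 = 2829.12.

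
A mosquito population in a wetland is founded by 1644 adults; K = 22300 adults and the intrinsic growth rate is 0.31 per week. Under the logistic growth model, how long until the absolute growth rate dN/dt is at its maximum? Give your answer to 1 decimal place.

8.2 weeks

Logistic growth is fastest at N = K/2 = 11150.
A = (K − N₀)/N₀ = 12.564. Set K/(1 + A·e^(−rt)) = K/2 → A·e^(−rt) = 1.
e^(−0.31t) = 1/12.564 = 0.0795895, so t = ln(12.564)/0.31 = 2.5309/0.31 = 8.1641.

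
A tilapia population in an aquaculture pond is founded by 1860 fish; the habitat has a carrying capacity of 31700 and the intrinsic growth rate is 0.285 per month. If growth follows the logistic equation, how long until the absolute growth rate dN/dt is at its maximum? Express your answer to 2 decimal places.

9.74 months

Logistic growth is fastest at N = K/2 = 15850.
A = (K − N₀)/N₀ = 16.043. Set K/(1 + A·e^(−rt)) = K/2 → A·e^(−rt) = 1.
e^(−0.285t) = 1/16.043 = 0.0623324, so t = ln(16.043)/0.285 = 2.7753/0.285 = 9.7378.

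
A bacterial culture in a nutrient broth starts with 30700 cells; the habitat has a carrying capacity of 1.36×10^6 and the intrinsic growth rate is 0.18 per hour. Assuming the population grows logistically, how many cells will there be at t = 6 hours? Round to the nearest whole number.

A = (K − N₀)/N₀ = (1.36×10^6 − 30700)/30700 = 43.3.
N(t) = K/(1 + A·e^(−rt)) = 1.36×10^6/(1 + 43.3×e^(−0.18×6)).
e^(−1.08) = 0.3396; denominator = 1 + 43.3×0.3396 = 15.704.
N = 1.36×10^6/15.704 = 86600.1.

86600 cells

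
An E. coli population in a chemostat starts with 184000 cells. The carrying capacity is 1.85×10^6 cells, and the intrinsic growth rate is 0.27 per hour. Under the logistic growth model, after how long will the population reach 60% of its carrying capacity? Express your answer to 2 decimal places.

9.66 hours

A = (K − N₀)/N₀ = (1.85×10^6 − 184000)/184000 = 9.0543.
Solve 1.85×10^6/(1 + 9.0543·e^(−0.27t)) = 1.11×10^6: 1 + 9.0543·e^(−0.27t) = 1.6667, so e^(−0.27t) = 0.0736295.
−0.27·t = ln(0.0736295) = -2.6087, so t = 2.6087/0.27 = 9.6619.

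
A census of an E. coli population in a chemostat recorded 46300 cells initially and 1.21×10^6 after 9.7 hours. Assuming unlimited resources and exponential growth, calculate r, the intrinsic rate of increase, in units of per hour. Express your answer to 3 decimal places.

From N(t) = N₀·e^(rt): e^(r·9.7) = 1.21×10^6/46300 = 26.134.
r·9.7 = ln(26.134) = 3.2632, so r = 3.2632/9.7 = 0.33642.

0.336 per hour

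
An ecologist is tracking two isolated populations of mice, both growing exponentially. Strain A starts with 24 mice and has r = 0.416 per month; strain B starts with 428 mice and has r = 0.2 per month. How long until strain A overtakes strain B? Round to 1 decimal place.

13.3 months

Set 24·e^(0.416t) = 428·e^(0.2t).
e^((0.416 − 0.2)t) = 428/24 → e^(0.216·t) = 17.833.
0.216·t = ln(17.833) = 2.8811, so t = 2.8811/0.216 = 13.338.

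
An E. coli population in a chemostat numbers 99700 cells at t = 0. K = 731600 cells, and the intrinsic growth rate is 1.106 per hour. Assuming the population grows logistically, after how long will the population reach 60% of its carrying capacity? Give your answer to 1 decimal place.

2.0 hours

A = (K − N₀)/N₀ = (731600 − 99700)/99700 = 6.338.
Solve 731600/(1 + 6.338·e^(−1.106t)) = 438960: 1 + 6.338·e^(−1.106t) = 1.6667, so e^(−1.106t) = 0.105185.
−1.106·t = ln(0.105185) = -2.252, so t = 2.252/1.106 = 2.0362.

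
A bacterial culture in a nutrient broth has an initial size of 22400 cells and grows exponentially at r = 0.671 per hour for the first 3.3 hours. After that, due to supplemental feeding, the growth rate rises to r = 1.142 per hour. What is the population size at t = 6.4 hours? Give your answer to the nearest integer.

7069613 cells

Phase 1: N(3.3) = 22400·e^(0.671×3.3) = 22400·e^2.214 = 205072.
Phase 2 runs for 6.4 − 3.3 = 3.1 hours at r = 1.142.
N(6.4) = 205072·e^(1.142×3.1) = 205072·e^3.54 = 7.069613×10^6.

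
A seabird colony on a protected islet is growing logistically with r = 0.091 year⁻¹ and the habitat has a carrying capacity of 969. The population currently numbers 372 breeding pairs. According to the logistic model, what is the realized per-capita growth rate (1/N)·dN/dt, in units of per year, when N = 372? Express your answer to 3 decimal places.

0.056 per year

(1/N)·dN/dt = r(1 − N/K) = 0.091 × (1 − 372/969).
= 0.091 × 0.6161 = 0.056065.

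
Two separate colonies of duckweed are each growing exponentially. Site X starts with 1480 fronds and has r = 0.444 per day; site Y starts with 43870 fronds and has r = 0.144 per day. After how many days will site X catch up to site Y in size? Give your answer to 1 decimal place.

11.3 days

Set 1480·e^(0.444t) = 43870·e^(0.144t).
e^((0.444 − 0.144)t) = 43870/1480 → e^(0.3·t) = 29.642.
0.3·t = ln(29.642) = 3.3892, so t = 3.3892/0.3 = 11.297.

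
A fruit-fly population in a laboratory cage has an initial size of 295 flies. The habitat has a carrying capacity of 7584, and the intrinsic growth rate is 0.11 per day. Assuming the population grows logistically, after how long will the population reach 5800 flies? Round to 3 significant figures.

39.9 days

A = (K − N₀)/N₀ = (7584 − 295)/295 = 24.708.
Solve 7584/(1 + 24.708·e^(−0.11t)) = 5800: 1 + 24.708·e^(−0.11t) = 1.3076, so e^(−0.11t) = 0.0124486.
−0.11·t = ln(0.0124486) = -4.3861, so t = 4.3861/0.11 = 39.874.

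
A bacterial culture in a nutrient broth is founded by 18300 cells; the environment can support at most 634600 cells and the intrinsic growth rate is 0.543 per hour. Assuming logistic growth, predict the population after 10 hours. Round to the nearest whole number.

A = (K − N₀)/N₀ = (634600 − 18300)/18300 = 33.678.
N(t) = K/(1 + A·e^(−rt)) = 634600/(1 + 33.678×e^(−0.543×10)).
e^(−5.43) = 0.0043831; denominator = 1 + 33.678×0.0043831 = 1.1476.
N = 634600/1.1476 = 552974.

552974 cells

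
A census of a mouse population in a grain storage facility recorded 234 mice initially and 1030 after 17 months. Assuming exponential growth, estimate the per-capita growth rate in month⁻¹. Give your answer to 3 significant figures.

0.0872 per month

From N(t) = N₀·e^(rt): e^(r·17) = 1030/234 = 4.4017.
r·17 = ln(4.4017) = 1.482, so r = 1.482/17 = 0.087176.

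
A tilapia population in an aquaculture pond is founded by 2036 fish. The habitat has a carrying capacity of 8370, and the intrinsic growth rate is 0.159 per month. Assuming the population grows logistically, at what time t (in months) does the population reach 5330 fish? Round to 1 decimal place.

10.7 months

A = (K − N₀)/N₀ = (8370 − 2036)/2036 = 3.111.
Solve 8370/(1 + 3.111·e^(−0.159t)) = 5330: 1 + 3.111·e^(−0.159t) = 1.5704, so e^(−0.159t) = 0.183335.
−0.159·t = ln(0.183335) = -1.6964, so t = 1.6964/0.159 = 10.669.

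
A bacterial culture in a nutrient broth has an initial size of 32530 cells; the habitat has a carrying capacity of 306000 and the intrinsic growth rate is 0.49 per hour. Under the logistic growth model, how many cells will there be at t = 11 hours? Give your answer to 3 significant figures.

295000 cells

A = (K − N₀)/N₀ = (306000 − 32530)/32530 = 8.4067.
N(t) = K/(1 + A·e^(−rt)) = 306000/(1 + 8.4067×e^(−0.49×11)).
e^(−5.39) = 0.004562; denominator = 1 + 8.4067×0.004562 = 1.0384.
N = 306000/1.0384 = 294698.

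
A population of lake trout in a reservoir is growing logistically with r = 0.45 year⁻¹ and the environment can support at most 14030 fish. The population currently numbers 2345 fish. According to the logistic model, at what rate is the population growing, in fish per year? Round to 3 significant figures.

879 fish per year

dN/dt = rN(1 − N/K) = 0.45 × 2345 × (1 − 2345/14030).
1 − 2345/14030 = 0.83286; dN/dt = 0.45 × 2345 × 0.83286 = 878.87.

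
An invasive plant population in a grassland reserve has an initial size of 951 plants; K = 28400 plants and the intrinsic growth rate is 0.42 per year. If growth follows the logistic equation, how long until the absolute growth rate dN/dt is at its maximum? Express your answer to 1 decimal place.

8.0 years

Logistic growth is fastest at N = K/2 = 14200.
A = (K − N₀)/N₀ = 28.863. Set K/(1 + A·e^(−rt)) = K/2 → A·e^(−rt) = 1.
e^(−0.42t) = 1/28.863 = 0.0346461, so t = ln(28.863)/0.42 = 3.3626/0.42 = 8.0061.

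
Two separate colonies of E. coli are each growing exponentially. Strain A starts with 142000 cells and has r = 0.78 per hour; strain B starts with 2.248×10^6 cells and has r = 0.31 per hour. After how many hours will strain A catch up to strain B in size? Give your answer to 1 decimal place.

Set 142000·e^(0.78t) = 2.248×10^6·e^(0.31t).
e^((0.78 − 0.31)t) = 2.248×10^6/142000 → e^(0.47·t) = 15.831.
0.47·t = ln(15.831) = 2.762, so t = 2.762/0.47 = 5.8765.

5.9 hours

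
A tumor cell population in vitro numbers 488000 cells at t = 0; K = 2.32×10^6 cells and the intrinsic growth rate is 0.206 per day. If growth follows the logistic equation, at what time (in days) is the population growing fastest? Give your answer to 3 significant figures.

Logistic growth is fastest at N = K/2 = 1.16×10^6.
A = (K − N₀)/N₀ = 3.7541. Set K/(1 + A·e^(−rt)) = K/2 → A·e^(−rt) = 1.
e^(−0.206t) = 1/3.7541 = 0.266376, so t = ln(3.7541)/0.206 = 1.3228/0.206 = 6.4216.

6.42 days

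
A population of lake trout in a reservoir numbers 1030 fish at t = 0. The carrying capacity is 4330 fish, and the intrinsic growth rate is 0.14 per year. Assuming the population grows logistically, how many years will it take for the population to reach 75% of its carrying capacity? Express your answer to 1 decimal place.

A = (K − N₀)/N₀ = (4330 − 1030)/1030 = 3.2039.
Solve 4330/(1 + 3.2039·e^(−0.14t)) = 3247.5: 1 + 3.2039·e^(−0.14t) = 1.3333, so e^(−0.14t) = 0.10404.
−0.14·t = ln(0.10404) = -2.263, so t = 2.263/0.14 = 16.164.

16.2 years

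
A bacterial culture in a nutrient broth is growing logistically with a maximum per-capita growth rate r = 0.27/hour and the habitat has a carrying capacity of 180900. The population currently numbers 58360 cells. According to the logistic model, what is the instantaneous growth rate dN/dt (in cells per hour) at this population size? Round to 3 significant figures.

dN/dt = rN(1 − N/K) = 0.27 × 58360 × (1 − 58360/180900).
1 − 58360/180900 = 0.67739; dN/dt = 0.27 × 58360 × 0.67739 = 10674.

10700 cells per hour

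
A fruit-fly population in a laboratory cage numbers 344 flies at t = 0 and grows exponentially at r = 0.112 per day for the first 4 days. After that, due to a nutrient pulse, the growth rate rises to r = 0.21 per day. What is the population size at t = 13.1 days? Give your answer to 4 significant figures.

Phase 1: N(4) = 344·e^(0.112×4) = 344·e^0.448 = 538.421.
Phase 2 runs for 13.1 − 4 = 9.1 days at r = 0.21.
N(13.1) = 538.421·e^(0.21×9.1) = 538.421·e^1.911 = 3639.65.

3640 flies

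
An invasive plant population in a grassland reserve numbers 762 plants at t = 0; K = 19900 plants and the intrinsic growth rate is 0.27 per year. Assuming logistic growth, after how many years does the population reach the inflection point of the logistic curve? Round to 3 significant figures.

Logistic growth is fastest at N = K/2 = 9950.
A = (K − N₀)/N₀ = 25.115. Set K/(1 + A·e^(−rt)) = K/2 → A·e^(−rt) = 1.
e^(−0.27t) = 1/25.115 = 0.0398161, so t = ln(25.115)/0.27 = 3.2235/0.27 = 11.939.

11.9 years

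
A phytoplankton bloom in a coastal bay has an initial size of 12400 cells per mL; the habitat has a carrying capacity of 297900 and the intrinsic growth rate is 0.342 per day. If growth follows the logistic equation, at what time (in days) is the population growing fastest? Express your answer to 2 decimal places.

9.17 days

Logistic growth is fastest at N = K/2 = 148950.
A = (K − N₀)/N₀ = 23.024. Set K/(1 + A·e^(−rt)) = K/2 → A·e^(−rt) = 1.
e^(−0.342t) = 1/23.024 = 0.0434326, so t = ln(23.024)/0.342 = 3.1365/0.342 = 9.1712.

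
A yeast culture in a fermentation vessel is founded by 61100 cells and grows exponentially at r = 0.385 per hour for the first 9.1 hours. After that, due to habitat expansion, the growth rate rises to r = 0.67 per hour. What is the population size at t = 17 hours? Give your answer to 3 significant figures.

Phase 1: N(9.1) = 61100·e^(0.385×9.1) = 61100·e^3.503 = 2.030448×10^6.
Phase 2 runs for 17 − 9.1 = 7.9 hours at r = 0.67.
N(17) = 2.030448×10^6·e^(0.67×7.9) = 2.030448×10^6·e^5.293 = 4.039361×10^8.

404000000 cells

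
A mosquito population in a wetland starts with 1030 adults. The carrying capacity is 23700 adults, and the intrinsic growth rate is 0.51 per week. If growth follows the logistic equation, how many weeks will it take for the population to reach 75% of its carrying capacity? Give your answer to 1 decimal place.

A = (K − N₀)/N₀ = (23700 − 1030)/1030 = 22.01.
Solve 23700/(1 + 22.01·e^(−0.51t)) = 17775: 1 + 22.01·e^(−0.51t) = 1.3333, so e^(−0.51t) = 0.0151448.
−0.51·t = ln(0.0151448) = -4.1901, so t = 4.1901/0.51 = 8.2159.

8.2 weeks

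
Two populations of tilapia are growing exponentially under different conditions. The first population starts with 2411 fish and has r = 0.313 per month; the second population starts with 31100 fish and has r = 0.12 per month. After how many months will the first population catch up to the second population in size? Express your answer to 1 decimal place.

13.2 months

Set 2411·e^(0.313t) = 31100·e^(0.12t).
e^((0.313 − 0.12)t) = 31100/2411 → e^(0.193·t) = 12.899.
0.193·t = ln(12.899) = 2.5572, so t = 2.5572/0.193 = 13.25.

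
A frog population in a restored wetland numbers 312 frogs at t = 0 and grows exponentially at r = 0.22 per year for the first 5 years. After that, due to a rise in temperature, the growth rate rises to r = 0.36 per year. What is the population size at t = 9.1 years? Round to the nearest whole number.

4101 frogs

Phase 1: N(5) = 312·e^(0.22×5) = 312·e^1.1 = 937.3.
Phase 2 runs for 9.1 − 5 = 4.1 years at r = 0.36.
N(9.1) = 937.3·e^(0.36×4.1) = 937.3·e^1.476 = 4101.07.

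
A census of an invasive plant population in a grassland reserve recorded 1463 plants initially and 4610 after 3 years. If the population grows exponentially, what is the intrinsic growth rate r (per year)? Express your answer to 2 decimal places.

From N(t) = N₀·e^(rt): e^(r·3) = 4610/1463 = 3.1511.
r·3 = ln(3.1511) = 1.1477, so r = 1.1477/3 = 0.38258.

0.38 per year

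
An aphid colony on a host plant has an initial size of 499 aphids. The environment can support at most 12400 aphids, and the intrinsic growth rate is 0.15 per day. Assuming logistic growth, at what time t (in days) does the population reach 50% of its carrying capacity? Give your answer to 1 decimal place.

21.1 days

A = (K − N₀)/N₀ = (12400 − 499)/499 = 23.85.
Solve 12400/(1 + 23.85·e^(−0.15t)) = 6200: 1 + 23.85·e^(−0.15t) = 2, so e^(−0.15t) = 0.0419292.
−0.15·t = ln(0.0419292) = -3.1718, so t = 3.1718/0.15 = 21.145.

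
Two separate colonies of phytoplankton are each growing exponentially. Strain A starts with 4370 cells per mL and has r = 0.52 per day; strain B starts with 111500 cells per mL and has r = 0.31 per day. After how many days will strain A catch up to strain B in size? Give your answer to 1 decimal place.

15.4 days

Set 4370·e^(0.52t) = 111500·e^(0.31t).
e^((0.52 − 0.31)t) = 111500/4370 → e^(0.21·t) = 25.515.
0.21·t = ln(25.515) = 3.2393, so t = 3.2393/0.21 = 15.425.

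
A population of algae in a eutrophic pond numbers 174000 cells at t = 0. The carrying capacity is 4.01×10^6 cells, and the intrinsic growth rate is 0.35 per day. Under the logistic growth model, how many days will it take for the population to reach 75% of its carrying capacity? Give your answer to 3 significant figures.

A = (K − N₀)/N₀ = (4.01×10^6 − 174000)/174000 = 22.046.
Solve 4.01×10^6/(1 + 22.046·e^(−0.35t)) = 3.0075×10^6: 1 + 22.046·e^(−0.35t) = 1.3333, so e^(−0.35t) = 0.0151199.
−0.35·t = ln(0.0151199) = -4.1917, so t = 4.1917/0.35 = 11.976.

12.0 days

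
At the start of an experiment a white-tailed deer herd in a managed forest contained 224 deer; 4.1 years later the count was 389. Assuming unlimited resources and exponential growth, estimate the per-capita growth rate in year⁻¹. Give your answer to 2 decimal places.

0.13 per year

From N(t) = N₀·e^(rt): e^(r·4.1) = 389/224 = 1.7366.
r·4.1 = ln(1.7366) = 0.55193, so r = 0.55193/4.1 = 0.13462.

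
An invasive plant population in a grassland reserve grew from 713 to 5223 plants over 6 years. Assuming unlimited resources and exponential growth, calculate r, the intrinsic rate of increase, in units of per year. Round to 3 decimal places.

0.332 per year

From N(t) = N₀·e^(rt): e^(r·6) = 5223/713 = 7.3254.
r·6 = ln(7.3254) = 1.9913, so r = 1.9913/6 = 0.33189.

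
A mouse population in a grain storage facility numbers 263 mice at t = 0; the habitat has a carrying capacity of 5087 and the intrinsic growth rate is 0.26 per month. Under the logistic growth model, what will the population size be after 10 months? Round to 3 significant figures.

2150 mice

A = (K − N₀)/N₀ = (5087 − 263)/263 = 18.342.
N(t) = K/(1 + A·e^(−rt)) = 5087/(1 + 18.342×e^(−0.26×10)).
e^(−2.6) = 0.074274; denominator = 1 + 18.342×0.074274 = 2.3623.
N = 5087/2.3623 = 2153.37.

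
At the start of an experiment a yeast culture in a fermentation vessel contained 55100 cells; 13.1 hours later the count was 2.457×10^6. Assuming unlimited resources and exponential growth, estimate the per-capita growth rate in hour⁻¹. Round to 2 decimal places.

From N(t) = N₀·e^(rt): e^(r·13.1) = 2.457×10^6/55100 = 44.592.
r·13.1 = ln(44.592) = 3.7975, so r = 3.7975/13.1 = 0.28989.

0.29 per hour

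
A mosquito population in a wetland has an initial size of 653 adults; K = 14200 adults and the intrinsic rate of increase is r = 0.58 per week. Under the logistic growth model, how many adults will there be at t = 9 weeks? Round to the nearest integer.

12768 adults

A = (K − N₀)/N₀ = (14200 − 653)/653 = 20.746.
N(t) = K/(1 + A·e^(−rt)) = 14200/(1 + 20.746×e^(−0.58×9)).
e^(−5.22) = 0.0054073; denominator = 1 + 20.746×0.0054073 = 1.1122.
N = 14200/1.1122 = 12767.7.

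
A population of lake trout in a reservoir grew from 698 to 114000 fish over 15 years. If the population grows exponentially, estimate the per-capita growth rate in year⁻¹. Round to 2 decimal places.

From N(t) = N₀·e^(rt): e^(r·15) = 114000/698 = 163.32.
r·15 = ln(163.32) = 5.0957, so r = 5.0957/15 = 0.33972.

0.34 per year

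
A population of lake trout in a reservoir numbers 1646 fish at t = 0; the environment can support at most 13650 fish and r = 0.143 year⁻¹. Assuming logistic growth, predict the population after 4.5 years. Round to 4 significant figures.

A = (K − N₀)/N₀ = (13650 − 1646)/1646 = 7.2928.
N(t) = K/(1 + A·e^(−rt)) = 13650/(1 + 7.2928×e^(−0.143×4.5)).
e^(−0.6435) = 0.52545; denominator = 1 + 7.2928×0.52545 = 4.832.
N = 13650/4.832 = 2824.91.

2825 fish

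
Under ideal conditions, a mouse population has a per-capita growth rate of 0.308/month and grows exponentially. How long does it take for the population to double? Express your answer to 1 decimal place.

Doubling time t_d = ln(2)/r = 0.6931/0.308 = 2.2505.

2.3 months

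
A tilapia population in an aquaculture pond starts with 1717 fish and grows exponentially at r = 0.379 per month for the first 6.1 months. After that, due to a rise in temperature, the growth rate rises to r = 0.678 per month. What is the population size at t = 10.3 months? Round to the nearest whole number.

298891 fish

Phase 1: N(6.1) = 1717·e^(0.379×6.1) = 1717·e^2.312 = 17330.7.
Phase 2 runs for 10.3 − 6.1 = 4.2 months at r = 0.678.
N(10.3) = 17330.7·e^(0.678×4.2) = 17330.7·e^2.848 = 298891.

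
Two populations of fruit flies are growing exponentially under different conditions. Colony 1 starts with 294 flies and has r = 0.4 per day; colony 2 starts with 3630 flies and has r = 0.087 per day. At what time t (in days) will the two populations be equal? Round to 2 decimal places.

Set 294·e^(0.4t) = 3630·e^(0.087t).
e^((0.4 − 0.087)t) = 3630/294 → e^(0.313·t) = 12.347.
0.313·t = ln(12.347) = 2.5134, so t = 2.5134/0.313 = 8.0301.

8.03 days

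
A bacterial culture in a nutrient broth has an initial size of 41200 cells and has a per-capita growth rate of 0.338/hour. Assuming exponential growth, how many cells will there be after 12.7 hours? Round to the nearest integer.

3014045 cells

N(t) = N₀·e^(rt) = 41200 × e^(0.338×12.7) = 41200 × e^4.293.
e^4.293 ≈ 73.156, so N ≈ 41200 × 73.156 = 3.014045×10^6.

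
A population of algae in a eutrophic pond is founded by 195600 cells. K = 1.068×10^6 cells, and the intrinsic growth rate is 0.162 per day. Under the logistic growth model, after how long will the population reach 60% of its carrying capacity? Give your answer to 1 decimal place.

11.7 days

A = (K − N₀)/N₀ = (1.068×10^6 − 195600)/195600 = 4.4601.
Solve 1.068×10^6/(1 + 4.4601·e^(−0.162t)) = 640800: 1 + 4.4601·e^(−0.162t) = 1.6667, so e^(−0.162t) = 0.149473.
−0.162·t = ln(0.149473) = -1.9006, so t = 1.9006/0.162 = 11.732.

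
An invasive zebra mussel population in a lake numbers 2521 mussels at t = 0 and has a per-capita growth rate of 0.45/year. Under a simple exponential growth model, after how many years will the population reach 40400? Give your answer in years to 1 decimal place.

Set N₀·e^(rt) = 40400: e^(0.45·t) = 40400/2521 = 16.025.
0.45·t = ln(16.025) = 2.7742, so t = 2.7742/0.45 = 6.1648.

6.2 years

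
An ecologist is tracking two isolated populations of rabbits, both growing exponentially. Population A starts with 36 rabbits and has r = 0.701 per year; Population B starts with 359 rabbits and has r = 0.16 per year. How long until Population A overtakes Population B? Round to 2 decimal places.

4.25 years

Set 36·e^(0.701t) = 359·e^(0.16t).
e^((0.701 − 0.16)t) = 359/36 → e^(0.541·t) = 9.9722.
0.541·t = ln(9.9722) = 2.2998, so t = 2.2998/0.541 = 4.251.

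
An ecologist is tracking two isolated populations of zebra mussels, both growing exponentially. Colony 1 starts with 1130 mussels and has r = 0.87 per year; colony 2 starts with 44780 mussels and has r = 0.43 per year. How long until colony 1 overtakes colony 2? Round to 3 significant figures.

8.36 years

Set 1130·e^(0.87t) = 44780·e^(0.43t).
e^((0.87 − 0.43)t) = 44780/1130 → e^(0.44·t) = 39.628.
0.44·t = ln(39.628) = 3.6795, so t = 3.6795/0.44 = 8.3626.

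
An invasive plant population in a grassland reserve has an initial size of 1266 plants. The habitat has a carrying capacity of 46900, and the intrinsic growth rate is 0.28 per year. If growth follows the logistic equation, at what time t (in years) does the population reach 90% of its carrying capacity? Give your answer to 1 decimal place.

A = (K − N₀)/N₀ = (46900 − 1266)/1266 = 36.046.
Solve 46900/(1 + 36.046·e^(−0.28t)) = 42210: 1 + 36.046·e^(−0.28t) = 1.1111, so e^(−0.28t) = 0.0030825.
−0.28·t = ln(0.0030825) = -5.782, so t = 5.782/0.28 = 20.65.

20.7 years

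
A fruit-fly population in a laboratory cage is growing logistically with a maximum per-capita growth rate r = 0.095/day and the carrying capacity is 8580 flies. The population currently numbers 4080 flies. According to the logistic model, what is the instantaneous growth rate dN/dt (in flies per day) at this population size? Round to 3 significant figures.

203 flies per day

dN/dt = rN(1 − N/K) = 0.095 × 4080 × (1 − 4080/8580).
1 − 4080/8580 = 0.52448; dN/dt = 0.095 × 4080 × 0.52448 = 203.29.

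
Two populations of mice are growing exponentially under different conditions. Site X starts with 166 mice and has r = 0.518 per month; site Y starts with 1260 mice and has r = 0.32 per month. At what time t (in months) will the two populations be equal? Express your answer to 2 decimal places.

10.24 months

Set 166·e^(0.518t) = 1260·e^(0.32t).
e^((0.518 − 0.32)t) = 1260/166 → e^(0.198·t) = 7.5904.
0.198·t = ln(7.5904) = 2.0269, so t = 2.0269/0.198 = 10.237.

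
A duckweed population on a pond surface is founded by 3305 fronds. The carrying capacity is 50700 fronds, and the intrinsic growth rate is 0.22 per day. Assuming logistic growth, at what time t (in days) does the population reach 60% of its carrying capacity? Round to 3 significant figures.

A = (K − N₀)/N₀ = (50700 − 3305)/3305 = 14.34.
Solve 50700/(1 + 14.34·e^(−0.22t)) = 30420: 1 + 14.34·e^(−0.22t) = 1.6667, so e^(−0.22t) = 0.0464887.
−0.22·t = ln(0.0464887) = -3.0685, so t = 3.0685/0.22 = 13.948.

13.9 days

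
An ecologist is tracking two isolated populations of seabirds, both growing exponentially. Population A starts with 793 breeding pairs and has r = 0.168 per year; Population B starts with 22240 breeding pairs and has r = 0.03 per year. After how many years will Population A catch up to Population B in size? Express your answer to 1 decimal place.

Set 793·e^(0.168t) = 22240·e^(0.03t).
e^((0.168 − 0.03)t) = 22240/793 → e^(0.138·t) = 28.045.
0.138·t = ln(28.045) = 3.3338, so t = 3.3338/0.138 = 24.158.

24.2 years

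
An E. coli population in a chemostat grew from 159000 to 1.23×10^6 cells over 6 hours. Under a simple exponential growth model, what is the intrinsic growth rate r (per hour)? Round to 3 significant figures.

0.341 per hour

From N(t) = N₀·e^(rt): e^(r·6) = 1.23×10^6/159000 = 7.7358.
r·6 = ln(7.7358) = 2.0459, so r = 2.0459/6 = 0.34098.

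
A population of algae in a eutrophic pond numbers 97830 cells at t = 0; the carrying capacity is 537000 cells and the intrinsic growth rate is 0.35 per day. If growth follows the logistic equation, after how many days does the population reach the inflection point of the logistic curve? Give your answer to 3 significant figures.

Logistic growth is fastest at N = K/2 = 268500.
A = (K − N₀)/N₀ = 4.4891. Set K/(1 + A·e^(−rt)) = K/2 → A·e^(−rt) = 1.
e^(−0.35t) = 1/4.4891 = 0.222761, so t = ln(4.4891)/0.35 = 1.5017/0.35 = 4.2904.

4.29 days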